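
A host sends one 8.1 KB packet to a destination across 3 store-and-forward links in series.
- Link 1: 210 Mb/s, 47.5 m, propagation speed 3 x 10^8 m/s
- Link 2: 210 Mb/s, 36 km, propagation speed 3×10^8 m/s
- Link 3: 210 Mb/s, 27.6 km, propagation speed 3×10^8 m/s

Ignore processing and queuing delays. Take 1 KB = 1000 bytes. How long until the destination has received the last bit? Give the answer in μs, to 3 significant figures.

1140 μs

L = 64800 bits.
Transmission delay per hop = L/R = 64800/210000000 = 308.571 μs; 3 hops → 925.714 μs.
Propagation delays (d/s per hop): 0.158333, 120, 92 μs; sum = 212.158 μs.
End-to-end = 1140 μs.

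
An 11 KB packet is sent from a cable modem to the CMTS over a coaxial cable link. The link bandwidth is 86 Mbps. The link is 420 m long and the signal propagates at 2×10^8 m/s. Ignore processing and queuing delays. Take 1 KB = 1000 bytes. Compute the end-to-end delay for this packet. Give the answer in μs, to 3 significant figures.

L = 88000 bits.
Transmission delay = L/R = 88000 / 86000000 = 1023.26 μs.
Propagation delay = d/s = 420 m / 200000000 m/s = 2.1 μs.
Total = 1030 μs.

1030 μs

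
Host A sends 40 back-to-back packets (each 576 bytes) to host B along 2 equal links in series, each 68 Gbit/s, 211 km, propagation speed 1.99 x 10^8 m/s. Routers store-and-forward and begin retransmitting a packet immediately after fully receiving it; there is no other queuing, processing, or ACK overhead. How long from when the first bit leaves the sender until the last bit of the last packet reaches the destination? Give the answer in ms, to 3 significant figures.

2.12 ms

Per-hop transmission t_tx = L/R = 4608/68000000000 = 6.77647e-05 ms.
Per-hop propagation t_prop = 211000/199000000 = 1.0603 ms.
Pipeline fill: first packet needs 2·t_tx to clear all hops; remaining 39 packets each add one t_tx.
Total = (2+40-1)·t_tx + 2·t_prop = 41·6.77647e-05 + 2·1.0603 = 2.12 ms.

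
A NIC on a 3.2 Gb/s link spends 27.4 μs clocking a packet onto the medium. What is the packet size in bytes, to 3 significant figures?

11000 bytes

L = R × t_tx = 3200000000 b/s × 2.74e-05 s = 87680 bits.
In bytes: 87680 / 8 = 11000 bytes.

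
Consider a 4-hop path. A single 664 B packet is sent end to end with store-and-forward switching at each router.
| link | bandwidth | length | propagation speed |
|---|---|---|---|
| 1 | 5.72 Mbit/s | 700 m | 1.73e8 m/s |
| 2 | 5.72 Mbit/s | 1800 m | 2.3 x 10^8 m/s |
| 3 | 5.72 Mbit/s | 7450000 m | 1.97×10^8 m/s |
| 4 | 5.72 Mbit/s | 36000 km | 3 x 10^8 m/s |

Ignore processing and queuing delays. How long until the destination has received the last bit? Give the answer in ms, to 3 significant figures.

162 ms

L = 664 × 8 = 5312 bits.
Transmission delay per hop = L/R = 5312/5720000 = 0.928671 ms; 4 hops → 3.71469 ms.
Propagation delays (d/s per hop): 0.00404624, 0.00782609, 37.8173, 120 ms; sum = 157.829 ms.
End-to-end = 162 ms.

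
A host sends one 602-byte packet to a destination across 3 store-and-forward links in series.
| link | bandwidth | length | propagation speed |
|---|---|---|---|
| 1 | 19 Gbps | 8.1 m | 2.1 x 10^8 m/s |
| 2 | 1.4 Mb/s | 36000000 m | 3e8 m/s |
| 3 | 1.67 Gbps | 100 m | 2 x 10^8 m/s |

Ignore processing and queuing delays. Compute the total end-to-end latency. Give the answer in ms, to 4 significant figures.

123.4 ms

L = 602 × 8 = 4816 bits.
Transmission delays (L/R per hop): 0.000253474, 3.44, 0.00288383 ms; sum = 3.44314 ms.
Propagation delays (d/s per hop): 3.85714e-05, 120, 0.0005 ms; sum = 120.001 ms.
End-to-end = 123.4 ms.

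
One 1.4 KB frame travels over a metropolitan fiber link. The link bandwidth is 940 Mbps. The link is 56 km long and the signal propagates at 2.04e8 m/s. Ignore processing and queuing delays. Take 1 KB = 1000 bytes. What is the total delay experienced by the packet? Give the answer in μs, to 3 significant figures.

L = 11200 bits.
Transmission delay = L/R = 11200 / 940000000 = 11.9149 μs.
Propagation delay = d/s = 56000 m / 204000000 m/s = 274.51 μs.
Total = 286 μs.

286 μs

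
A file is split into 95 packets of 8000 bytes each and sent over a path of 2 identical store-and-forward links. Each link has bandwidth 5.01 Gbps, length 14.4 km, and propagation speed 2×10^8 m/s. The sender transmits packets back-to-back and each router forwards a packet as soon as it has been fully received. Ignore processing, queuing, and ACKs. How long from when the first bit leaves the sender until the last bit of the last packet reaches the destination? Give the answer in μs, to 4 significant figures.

1370 μs

Per-hop transmission t_tx = L/R = 64000/5010000000 = 12.7745 μs.
Per-hop propagation t_prop = 14400/200000000 = 72 μs.
Pipeline fill: first packet needs 2·t_tx to clear all hops; remaining 94 packets each add one t_tx.
Total = (2+95-1)·t_tx + 2·t_prop = 96·12.7745 + 2·72 = 1370 μs.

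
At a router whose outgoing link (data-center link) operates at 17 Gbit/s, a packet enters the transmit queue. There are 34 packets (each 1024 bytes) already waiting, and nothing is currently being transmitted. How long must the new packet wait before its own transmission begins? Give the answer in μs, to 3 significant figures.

16.4 μs

Each queued packet: L/R = 8192/17000000000 = 0.481882 μs.
34 queued → 16.384 μs.
Queuing delay = 16.4 μs.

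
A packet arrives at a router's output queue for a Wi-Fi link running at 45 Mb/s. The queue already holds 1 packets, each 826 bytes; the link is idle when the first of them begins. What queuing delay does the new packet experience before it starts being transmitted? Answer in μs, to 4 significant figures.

Each queued packet: L/R = 6608/45000000 = 146.844 μs.
1 queued → 146.844 μs.
Queuing delay = 146.8 μs.

146.8 μs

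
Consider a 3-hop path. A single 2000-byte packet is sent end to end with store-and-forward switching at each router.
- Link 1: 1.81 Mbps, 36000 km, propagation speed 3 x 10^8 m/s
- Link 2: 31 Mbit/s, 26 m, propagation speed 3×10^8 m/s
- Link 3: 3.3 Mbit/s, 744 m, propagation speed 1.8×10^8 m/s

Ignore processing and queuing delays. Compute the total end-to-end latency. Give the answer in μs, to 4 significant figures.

134200 μs

L = 2000 × 8 = 16000 bits.
Transmission delays (L/R per hop): 8839.78, 516.129, 4848.48 μs; sum = 14204.4 μs.
Propagation delays (d/s per hop): 120000, 0.0866667, 4.13333 μs; sum = 120004 μs.
End-to-end = 134200 μs.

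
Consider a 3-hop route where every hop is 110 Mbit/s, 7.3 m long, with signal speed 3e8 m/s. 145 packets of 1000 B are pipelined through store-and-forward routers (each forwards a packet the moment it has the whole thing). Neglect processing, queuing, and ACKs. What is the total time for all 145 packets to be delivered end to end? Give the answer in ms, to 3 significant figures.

Per-hop transmission t_tx = L/R = 8000/110000000 = 0.0727273 ms.
Per-hop propagation t_prop = 7.3/300000000 = 2.43333e-05 ms.
Pipeline fill: first packet needs 3·t_tx to clear all hops; remaining 144 packets each add one t_tx.
Total = (3+145-1)·t_tx + 3·t_prop = 147·0.0727273 + 3·2.43333e-05 = 10.7 ms.

10.7 ms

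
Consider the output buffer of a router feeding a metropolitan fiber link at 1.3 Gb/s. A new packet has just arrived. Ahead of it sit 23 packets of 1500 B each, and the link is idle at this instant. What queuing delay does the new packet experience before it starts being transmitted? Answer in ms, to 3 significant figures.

Each queued packet: L/R = 12000/1300000000 = 0.00923077 ms.
23 queued → 0.212308 ms.
Queuing delay = 0.212 ms.

0.212 ms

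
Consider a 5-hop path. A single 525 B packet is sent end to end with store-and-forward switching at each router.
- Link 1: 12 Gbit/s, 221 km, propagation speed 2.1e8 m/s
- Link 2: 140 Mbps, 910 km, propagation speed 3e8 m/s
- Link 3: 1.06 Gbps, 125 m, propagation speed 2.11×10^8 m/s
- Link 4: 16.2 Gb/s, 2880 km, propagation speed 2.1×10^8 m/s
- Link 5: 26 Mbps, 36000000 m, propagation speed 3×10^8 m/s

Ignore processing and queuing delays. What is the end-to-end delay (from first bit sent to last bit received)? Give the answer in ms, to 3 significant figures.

L = 525 × 8 = 4200 bits.
Transmission delays (L/R per hop): 0.00035, 0.03, 0.00396226, 0.000259259, 0.161538 ms; sum = 0.19611 ms.
Propagation delays (d/s per hop): 1.05238, 3.03333, 0.000592417, 13.7143, 120 ms; sum = 137.801 ms.
End-to-end = 138 ms.

138 ms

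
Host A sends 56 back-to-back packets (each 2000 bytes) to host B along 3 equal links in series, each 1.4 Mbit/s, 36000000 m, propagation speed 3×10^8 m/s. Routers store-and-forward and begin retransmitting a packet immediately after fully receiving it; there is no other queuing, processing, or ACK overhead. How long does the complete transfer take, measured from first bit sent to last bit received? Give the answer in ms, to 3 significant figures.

Per-hop transmission t_tx = L/R = 16000/1400000 = 11.4286 ms.
Per-hop propagation t_prop = 36000000/300000000 = 120 ms.
Pipeline fill: first packet needs 3·t_tx to clear all hops; remaining 55 packets each add one t_tx.
Total = (3+56-1)·t_tx + 3·t_prop = 58·11.4286 + 3·120 = 1020 ms.

1020 ms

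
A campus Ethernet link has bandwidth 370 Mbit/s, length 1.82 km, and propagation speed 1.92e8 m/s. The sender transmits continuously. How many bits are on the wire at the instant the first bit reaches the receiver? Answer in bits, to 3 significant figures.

3510 bits

Propagation delay = 1820 / 192000000 = 9.47917e-06 s.
BDP = R × t_prop = 370000000 × 9.47917e-06 = 3507.29 bits.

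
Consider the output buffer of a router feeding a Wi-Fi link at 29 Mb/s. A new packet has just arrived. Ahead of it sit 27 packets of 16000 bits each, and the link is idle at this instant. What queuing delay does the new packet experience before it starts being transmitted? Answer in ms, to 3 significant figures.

Each queued packet: L/R = 16000/29000000 = 0.551724 ms.
27 queued → 14.8966 ms.
Queuing delay = 14.9 ms.

14.9 ms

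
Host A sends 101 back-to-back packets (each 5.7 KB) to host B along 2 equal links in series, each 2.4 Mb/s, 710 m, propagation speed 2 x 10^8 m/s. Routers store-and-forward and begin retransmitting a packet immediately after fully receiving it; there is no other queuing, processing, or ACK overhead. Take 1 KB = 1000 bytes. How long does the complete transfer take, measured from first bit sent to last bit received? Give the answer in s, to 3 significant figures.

1.94 s

Per-hop transmission t_tx = L/R = 45600/2400000 = 0.019 s.
Per-hop propagation t_prop = 710/200000000 = 3.55e-06 s.
Pipeline fill: first packet needs 2·t_tx to clear all hops; remaining 100 packets each add one t_tx.
Total = (2+101-1)·t_tx + 2·t_prop = 102·0.019 + 2·3.55e-06 = 1.94 s.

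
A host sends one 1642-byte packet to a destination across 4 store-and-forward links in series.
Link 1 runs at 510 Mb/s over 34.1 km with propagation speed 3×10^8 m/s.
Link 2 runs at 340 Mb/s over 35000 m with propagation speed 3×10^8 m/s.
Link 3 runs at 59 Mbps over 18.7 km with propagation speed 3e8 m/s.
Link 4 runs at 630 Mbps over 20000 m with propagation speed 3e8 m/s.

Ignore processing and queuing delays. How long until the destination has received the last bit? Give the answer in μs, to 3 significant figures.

667 μs

L = 1642 × 8 = 13136 bits.
Transmission delays (L/R per hop): 25.7569, 38.6353, 222.644, 20.8508 μs; sum = 307.887 μs.
Propagation delays (d/s per hop): 113.667, 116.667, 62.3333, 66.6667 μs; sum = 359.333 μs.
End-to-end = 667 μs.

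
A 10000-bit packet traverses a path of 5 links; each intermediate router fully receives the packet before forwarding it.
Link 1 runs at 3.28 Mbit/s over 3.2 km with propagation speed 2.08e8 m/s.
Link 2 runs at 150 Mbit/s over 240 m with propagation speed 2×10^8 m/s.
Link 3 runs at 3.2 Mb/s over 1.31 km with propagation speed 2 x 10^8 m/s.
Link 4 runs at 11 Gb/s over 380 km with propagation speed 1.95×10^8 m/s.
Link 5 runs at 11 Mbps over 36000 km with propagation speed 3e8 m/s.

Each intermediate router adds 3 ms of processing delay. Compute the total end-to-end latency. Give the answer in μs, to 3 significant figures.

141000 μs

Transmission delays (L/R per hop): 3048.78, 66.6667, 3125, 0.909091, 909.091 μs; sum = 7150.45 μs.
Propagation delays (d/s per hop): 15.3846, 1.2, 6.55, 1948.72, 120000 μs; sum = 121972 μs.
Processing at 4 router(s): 4 × 3 ms = 12000 μs.
End-to-end = 141000 μs.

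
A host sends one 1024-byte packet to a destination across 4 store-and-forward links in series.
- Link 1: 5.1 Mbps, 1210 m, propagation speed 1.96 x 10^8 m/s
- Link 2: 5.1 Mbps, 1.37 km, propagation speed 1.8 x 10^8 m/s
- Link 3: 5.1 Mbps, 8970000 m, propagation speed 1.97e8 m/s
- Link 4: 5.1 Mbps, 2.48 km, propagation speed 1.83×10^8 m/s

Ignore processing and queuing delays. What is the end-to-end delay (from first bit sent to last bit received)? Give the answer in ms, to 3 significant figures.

52.0 ms

L = 1024 × 8 = 8192 bits.
Transmission delay per hop = L/R = 8192/5100000 = 1.60627 ms; 4 hops → 6.4251 ms.
Propagation delays (d/s per hop): 0.00617347, 0.00761111, 45.533, 0.0135519 ms; sum = 45.5603 ms.
End-to-end = 52.0 ms.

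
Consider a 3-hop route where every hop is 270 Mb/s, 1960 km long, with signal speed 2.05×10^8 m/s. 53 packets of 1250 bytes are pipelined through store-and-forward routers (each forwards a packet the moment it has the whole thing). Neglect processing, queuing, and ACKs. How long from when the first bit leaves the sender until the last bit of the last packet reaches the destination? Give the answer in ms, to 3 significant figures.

30.7 ms

Per-hop transmission t_tx = L/R = 10000/270000000 = 0.037037 ms.
Per-hop propagation t_prop = 1960000/2.05e+08 = 9.56098 ms.
Pipeline fill: first packet needs 3·t_tx to clear all hops; remaining 52 packets each add one t_tx.
Total = (3+53-1)·t_tx + 3·t_prop = 55·0.037037 + 3·9.56098 = 30.7 ms.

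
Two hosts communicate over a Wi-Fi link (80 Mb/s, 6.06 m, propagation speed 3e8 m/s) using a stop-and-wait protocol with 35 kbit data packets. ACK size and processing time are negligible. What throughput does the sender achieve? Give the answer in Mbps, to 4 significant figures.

79.99 Mbps

t_tx = L/R = 35000/80000000 = 0.0004375 s.
t_prop = 6.06/300000000 = 2.02e-08 s; RTT = 4.04e-08 s.
Cycle = t_tx + RTT = 0.00043754 s.
Throughput = L / cycle = 35000 / 0.00043754 = 79.99 Mbps.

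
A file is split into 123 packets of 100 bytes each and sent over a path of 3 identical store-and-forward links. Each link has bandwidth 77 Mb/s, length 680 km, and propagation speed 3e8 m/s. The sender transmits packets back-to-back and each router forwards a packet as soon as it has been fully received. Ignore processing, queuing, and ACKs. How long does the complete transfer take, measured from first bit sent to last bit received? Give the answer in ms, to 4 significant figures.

Per-hop transmission t_tx = L/R = 800/77000000 = 0.0103896 ms.
Per-hop propagation t_prop = 680000/300000000 = 2.26667 ms.
Pipeline fill: first packet needs 3·t_tx to clear all hops; remaining 122 packets each add one t_tx.
Total = (3+123-1)·t_tx + 3·t_prop = 125·0.0103896 + 3·2.26667 = 8.099 ms.

8.099 ms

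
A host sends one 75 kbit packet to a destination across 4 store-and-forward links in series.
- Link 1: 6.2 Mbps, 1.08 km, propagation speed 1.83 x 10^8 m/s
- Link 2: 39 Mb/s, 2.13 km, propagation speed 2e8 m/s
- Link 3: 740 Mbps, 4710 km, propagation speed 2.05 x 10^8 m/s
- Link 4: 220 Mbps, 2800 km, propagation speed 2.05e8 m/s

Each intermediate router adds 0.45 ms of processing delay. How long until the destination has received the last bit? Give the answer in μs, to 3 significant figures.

L = 75000 bits.
Transmission delays (L/R per hop): 12096.8, 1923.08, 101.351, 340.909 μs; sum = 14462.1 μs.
Propagation delays (d/s per hop): 5.90164, 10.65, 22975.6, 13658.5 μs; sum = 36650.7 μs.
Processing at 3 router(s): 3 × 0.45 ms = 1350 μs.
End-to-end = 52500 μs.

52500 μs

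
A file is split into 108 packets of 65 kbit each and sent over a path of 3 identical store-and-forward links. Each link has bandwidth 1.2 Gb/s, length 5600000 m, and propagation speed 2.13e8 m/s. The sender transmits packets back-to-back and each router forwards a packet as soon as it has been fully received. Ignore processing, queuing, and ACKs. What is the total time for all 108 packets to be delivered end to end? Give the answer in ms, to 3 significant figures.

84.8 ms

Per-hop transmission t_tx = L/R = 65000/1200000000 = 0.0541667 ms.
Per-hop propagation t_prop = 5600000/213000000 = 26.2911 ms.
Pipeline fill: first packet needs 3·t_tx to clear all hops; remaining 107 packets each add one t_tx.
Total = (3+108-1)·t_tx + 3·t_prop = 110·0.0541667 + 3·26.2911 = 84.8 ms.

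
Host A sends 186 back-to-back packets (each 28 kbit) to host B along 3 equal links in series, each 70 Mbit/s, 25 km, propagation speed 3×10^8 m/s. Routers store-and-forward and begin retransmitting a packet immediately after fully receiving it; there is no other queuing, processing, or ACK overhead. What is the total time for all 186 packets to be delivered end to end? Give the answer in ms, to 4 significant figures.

Per-hop transmission t_tx = L/R = 28000/70000000 = 0.4 ms.
Per-hop propagation t_prop = 25000/300000000 = 0.0833333 ms.
Pipeline fill: first packet needs 3·t_tx to clear all hops; remaining 185 packets each add one t_tx.
Total = (3+186-1)·t_tx + 3·t_prop = 188·0.4 + 3·0.0833333 = 75.45 ms.

75.45 ms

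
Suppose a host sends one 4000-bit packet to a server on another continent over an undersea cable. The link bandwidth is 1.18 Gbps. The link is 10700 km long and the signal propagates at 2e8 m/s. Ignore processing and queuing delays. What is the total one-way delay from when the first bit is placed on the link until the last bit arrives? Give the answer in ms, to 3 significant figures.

53.5 ms

Transmission delay = L/R = 4000 / 1180000000 = 0.00338983 ms.
Propagation delay = d/s = 10700000 m / 200000000 m/s = 53.5 ms.
Total = 53.5 ms.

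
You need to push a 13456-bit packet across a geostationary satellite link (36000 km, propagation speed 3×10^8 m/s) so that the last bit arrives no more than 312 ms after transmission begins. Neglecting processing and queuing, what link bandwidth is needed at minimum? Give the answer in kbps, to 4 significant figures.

70.08 kbps

Propagation delay = 36000000 / 300000000 = 120 ms.
Transmission budget = 312 − 120 = 192 ms.
R ≥ L / t_tx = 13456 bits / 0.192 s = 70.08 kbps.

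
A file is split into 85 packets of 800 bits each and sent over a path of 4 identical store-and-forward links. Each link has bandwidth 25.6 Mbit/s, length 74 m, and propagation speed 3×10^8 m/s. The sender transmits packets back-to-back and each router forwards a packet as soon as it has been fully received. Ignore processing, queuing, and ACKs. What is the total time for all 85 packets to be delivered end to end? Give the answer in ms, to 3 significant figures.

Per-hop transmission t_tx = L/R = 800/25600000 = 0.03125 ms.
Per-hop propagation t_prop = 74/300000000 = 0.000246667 ms.
Pipeline fill: first packet needs 4·t_tx to clear all hops; remaining 84 packets each add one t_tx.
Total = (4+85-1)·t_tx + 4·t_prop = 88·0.03125 + 4·0.000246667 = 2.75 ms.

2.75 ms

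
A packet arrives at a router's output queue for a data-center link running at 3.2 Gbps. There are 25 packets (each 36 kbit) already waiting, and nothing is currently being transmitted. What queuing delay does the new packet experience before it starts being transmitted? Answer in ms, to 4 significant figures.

0.2813 ms

Each queued packet: L/R = 36000/3200000000 = 0.01125 ms.
25 queued → 0.28125 ms.
Queuing delay = 0.2813 ms.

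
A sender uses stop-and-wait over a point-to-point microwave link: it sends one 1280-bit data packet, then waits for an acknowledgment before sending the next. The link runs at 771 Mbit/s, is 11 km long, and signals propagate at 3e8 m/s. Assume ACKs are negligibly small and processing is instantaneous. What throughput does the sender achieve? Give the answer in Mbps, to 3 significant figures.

17.1 Mbps

t_tx = L/R = 1280/771000000 = 1.66018e-06 s.
t_prop = 11000/300000000 = 3.66667e-05 s; RTT = 7.33333e-05 s.
Cycle = t_tx + RTT = 7.49935e-05 s.
Throughput = L / cycle = 1280 / 7.49935e-05 = 17.1 Mbps.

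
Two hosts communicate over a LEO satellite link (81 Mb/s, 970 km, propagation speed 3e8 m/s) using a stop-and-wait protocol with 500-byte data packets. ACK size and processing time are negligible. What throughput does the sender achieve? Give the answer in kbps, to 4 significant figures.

t_tx = L/R = 4000/81000000 = 4.93827e-05 s.
t_prop = 970000/300000000 = 0.00323333 s; RTT = 0.00646667 s.
Cycle = t_tx + RTT = 0.00651605 s.
Throughput = L / cycle = 4000 / 0.00651605 = 613.9 kbps.

613.9 kbps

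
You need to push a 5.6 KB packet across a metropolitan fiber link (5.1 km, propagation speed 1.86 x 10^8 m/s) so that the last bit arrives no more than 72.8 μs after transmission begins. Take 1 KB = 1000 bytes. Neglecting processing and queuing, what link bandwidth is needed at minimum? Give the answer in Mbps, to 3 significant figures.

987 Mbps

L = 44800 bits.
Propagation delay = 5100 / 186000000 = 27.4194 μs.
Transmission budget = 72.8 − 27.4194 = 45.3806 μs.
R ≥ L / t_tx = 44800 bits / 4.53806e-05 s = 987 Mbps.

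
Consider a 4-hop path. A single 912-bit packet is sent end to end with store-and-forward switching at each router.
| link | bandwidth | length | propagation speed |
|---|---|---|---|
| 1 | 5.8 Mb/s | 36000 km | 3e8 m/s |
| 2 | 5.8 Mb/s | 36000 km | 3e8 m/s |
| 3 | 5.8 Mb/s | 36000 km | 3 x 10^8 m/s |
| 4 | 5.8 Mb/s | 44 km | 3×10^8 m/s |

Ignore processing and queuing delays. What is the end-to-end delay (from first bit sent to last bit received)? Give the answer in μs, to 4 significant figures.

360800 μs

Transmission delay per hop = L/R = 912/5800000 = 157.241 μs; 4 hops → 628.966 μs.
Propagation delays (d/s per hop): 120000, 120000, 120000, 146.667 μs; sum = 360147 μs.
End-to-end = 360800 μs.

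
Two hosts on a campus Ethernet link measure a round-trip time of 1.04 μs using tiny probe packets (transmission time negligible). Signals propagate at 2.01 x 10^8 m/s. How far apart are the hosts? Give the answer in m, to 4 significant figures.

One-way propagation = RTT/2 = 0.52 μs.
d = s × t = 2.01e+08 × 5.2e-07 = 104.5 m.

104.5 m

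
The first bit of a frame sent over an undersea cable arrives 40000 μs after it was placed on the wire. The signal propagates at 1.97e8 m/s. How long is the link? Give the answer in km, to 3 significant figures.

d = s × t_prop = 197000000 × 0.04 = 7880 km.

7880 km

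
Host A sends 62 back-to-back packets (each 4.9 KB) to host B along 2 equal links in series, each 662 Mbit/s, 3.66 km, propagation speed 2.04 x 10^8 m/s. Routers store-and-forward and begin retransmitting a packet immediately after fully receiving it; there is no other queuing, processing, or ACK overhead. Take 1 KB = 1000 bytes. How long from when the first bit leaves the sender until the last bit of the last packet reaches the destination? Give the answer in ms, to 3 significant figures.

3.77 ms

Per-hop transmission t_tx = L/R = 39200/662000000 = 0.0592145 ms.
Per-hop propagation t_prop = 3660/204000000 = 0.0179412 ms.
Pipeline fill: first packet needs 2·t_tx to clear all hops; remaining 61 packets each add one t_tx.
Total = (2+62-1)·t_tx + 2·t_prop = 63·0.0592145 + 2·0.0179412 = 3.77 ms.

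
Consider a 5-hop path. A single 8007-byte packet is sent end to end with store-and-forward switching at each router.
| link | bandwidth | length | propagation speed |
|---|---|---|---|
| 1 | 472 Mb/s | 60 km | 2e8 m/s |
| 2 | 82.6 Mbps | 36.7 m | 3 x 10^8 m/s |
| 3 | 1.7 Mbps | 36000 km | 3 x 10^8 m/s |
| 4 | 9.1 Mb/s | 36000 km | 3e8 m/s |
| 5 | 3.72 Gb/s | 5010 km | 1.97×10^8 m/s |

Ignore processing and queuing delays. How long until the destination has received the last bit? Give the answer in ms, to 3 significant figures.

L = 8007 × 8 = 64056 bits.
Transmission delays (L/R per hop): 0.135712, 0.775496, 37.68, 7.03912, 0.0172194 ms; sum = 45.6475 ms.
Propagation delays (d/s per hop): 0.3, 0.000122333, 120, 120, 25.4315 ms; sum = 265.732 ms.
End-to-end = 311 ms.

311 ms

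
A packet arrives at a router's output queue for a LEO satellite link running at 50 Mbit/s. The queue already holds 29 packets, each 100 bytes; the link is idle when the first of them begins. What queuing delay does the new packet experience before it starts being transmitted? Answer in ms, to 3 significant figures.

0.464 ms

Each queued packet: L/R = 800/50000000 = 0.016 ms.
29 queued → 0.464 ms.
Queuing delay = 0.464 ms.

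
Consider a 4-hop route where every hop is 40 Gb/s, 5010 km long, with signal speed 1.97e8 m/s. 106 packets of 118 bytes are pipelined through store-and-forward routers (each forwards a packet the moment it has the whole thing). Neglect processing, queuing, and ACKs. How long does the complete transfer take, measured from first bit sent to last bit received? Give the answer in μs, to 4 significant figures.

101700 μs

Per-hop transmission t_tx = L/R = 944/40000000000 = 0.0236 μs.
Per-hop propagation t_prop = 5010000/197000000 = 25431.5 μs.
Pipeline fill: first packet needs 4·t_tx to clear all hops; remaining 105 packets each add one t_tx.
Total = (4+106-1)·t_tx + 4·t_prop = 109·0.0236 + 4·25431.5 = 101700 μs.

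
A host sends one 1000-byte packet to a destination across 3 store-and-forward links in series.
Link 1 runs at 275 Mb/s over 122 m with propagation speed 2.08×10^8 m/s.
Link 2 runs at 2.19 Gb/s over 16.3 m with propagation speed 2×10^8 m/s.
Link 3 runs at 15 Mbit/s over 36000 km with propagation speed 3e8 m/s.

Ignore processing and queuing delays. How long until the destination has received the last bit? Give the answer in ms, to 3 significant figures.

121 ms

L = 1000 × 8 = 8000 bits.
Transmission delays (L/R per hop): 0.0290909, 0.00365297, 0.533333 ms; sum = 0.566077 ms.
Propagation delays (d/s per hop): 0.000586538, 8.15e-05, 120 ms; sum = 120.001 ms.
End-to-end = 121 ms.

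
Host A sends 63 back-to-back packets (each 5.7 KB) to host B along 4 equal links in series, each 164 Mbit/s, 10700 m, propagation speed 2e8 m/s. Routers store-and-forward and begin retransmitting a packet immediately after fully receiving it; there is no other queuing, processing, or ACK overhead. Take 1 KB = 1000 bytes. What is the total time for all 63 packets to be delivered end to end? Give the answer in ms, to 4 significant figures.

18.57 ms

Per-hop transmission t_tx = L/R = 45600/164000000 = 0.278049 ms.
Per-hop propagation t_prop = 10700/200000000 = 0.0535 ms.
Pipeline fill: first packet needs 4·t_tx to clear all hops; remaining 62 packets each add one t_tx.
Total = (4+63-1)·t_tx + 4·t_prop = 66·0.278049 + 4·0.0535 = 18.57 ms.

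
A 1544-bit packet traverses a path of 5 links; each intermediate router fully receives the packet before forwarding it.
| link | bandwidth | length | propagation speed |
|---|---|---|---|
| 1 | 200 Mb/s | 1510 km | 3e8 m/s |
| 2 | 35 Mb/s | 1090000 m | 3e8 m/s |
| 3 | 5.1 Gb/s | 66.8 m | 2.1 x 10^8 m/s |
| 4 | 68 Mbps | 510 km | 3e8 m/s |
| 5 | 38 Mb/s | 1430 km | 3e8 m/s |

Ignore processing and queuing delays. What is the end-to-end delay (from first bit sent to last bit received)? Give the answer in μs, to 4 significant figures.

15250 μs

Transmission delays (L/R per hop): 7.72, 44.1143, 0.302745, 22.7059, 40.6316 μs; sum = 115.474 μs.
Propagation delays (d/s per hop): 5033.33, 3633.33, 0.318095, 1700, 4766.67 μs; sum = 15133.7 μs.
End-to-end = 15250 μs.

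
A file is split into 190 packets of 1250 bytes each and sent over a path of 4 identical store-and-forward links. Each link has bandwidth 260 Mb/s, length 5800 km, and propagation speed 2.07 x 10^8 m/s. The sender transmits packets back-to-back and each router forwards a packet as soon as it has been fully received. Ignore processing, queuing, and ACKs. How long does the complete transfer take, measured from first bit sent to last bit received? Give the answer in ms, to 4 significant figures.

119.5 ms

Per-hop transmission t_tx = L/R = 10000/260000000 = 0.0384615 ms.
Per-hop propagation t_prop = 5800000/2.07e+08 = 28.0193 ms.
Pipeline fill: first packet needs 4·t_tx to clear all hops; remaining 189 packets each add one t_tx.
Total = (4+190-1)·t_tx + 4·t_prop = 193·0.0384615 + 4·28.0193 = 119.5 ms.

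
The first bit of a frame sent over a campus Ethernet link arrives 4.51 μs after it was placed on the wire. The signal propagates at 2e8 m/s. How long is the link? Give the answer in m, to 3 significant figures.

d = s × t_prop = 200000000 × 4.51e-06 = 902 m.

902 m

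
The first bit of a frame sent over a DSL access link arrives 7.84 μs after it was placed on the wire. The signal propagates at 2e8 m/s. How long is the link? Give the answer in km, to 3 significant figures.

1.57 km

d = s × t_prop = 200000000 × 7.84e-06 = 1.57 km.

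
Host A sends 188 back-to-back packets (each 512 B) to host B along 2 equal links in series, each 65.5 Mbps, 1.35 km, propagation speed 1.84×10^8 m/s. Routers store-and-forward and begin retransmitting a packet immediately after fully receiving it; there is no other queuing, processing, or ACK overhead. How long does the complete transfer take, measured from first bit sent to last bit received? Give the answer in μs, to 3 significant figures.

Per-hop transmission t_tx = L/R = 4096/65500000 = 62.5344 μs.
Per-hop propagation t_prop = 1350/184000000 = 7.33696 μs.
Pipeline fill: first packet needs 2·t_tx to clear all hops; remaining 187 packets each add one t_tx.
Total = (2+188-1)·t_tx + 2·t_prop = 189·62.5344 + 2·7.33696 = 11800 μs.

11800 μs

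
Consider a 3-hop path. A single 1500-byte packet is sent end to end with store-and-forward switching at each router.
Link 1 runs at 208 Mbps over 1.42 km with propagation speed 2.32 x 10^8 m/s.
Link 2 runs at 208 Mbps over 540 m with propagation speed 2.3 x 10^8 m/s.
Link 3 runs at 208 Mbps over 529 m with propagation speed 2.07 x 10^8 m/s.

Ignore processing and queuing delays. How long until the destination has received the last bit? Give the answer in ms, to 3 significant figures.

L = 1500 × 8 = 12000 bits.
Transmission delay per hop = L/R = 12000/208000000 = 0.0576923 ms; 3 hops → 0.173077 ms.
Propagation delays (d/s per hop): 0.00612069, 0.00234783, 0.00255556 ms; sum = 0.0110241 ms.
End-to-end = 0.184 ms.

0.184 ms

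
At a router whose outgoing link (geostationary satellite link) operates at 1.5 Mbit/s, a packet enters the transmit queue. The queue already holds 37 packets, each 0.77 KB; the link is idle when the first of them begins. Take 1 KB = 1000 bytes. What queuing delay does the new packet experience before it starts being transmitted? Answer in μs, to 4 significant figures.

Each queued packet: L/R = 6160/1500000 = 4106.67 μs.
37 queued → 151947 μs.
Queuing delay = 151900 μs.

151900 μs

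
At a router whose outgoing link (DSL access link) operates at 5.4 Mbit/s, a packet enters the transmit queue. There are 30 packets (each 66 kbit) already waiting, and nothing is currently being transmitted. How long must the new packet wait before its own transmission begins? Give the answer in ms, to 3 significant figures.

Each queued packet: L/R = 66000/5400000 = 12.2222 ms.
30 queued → 366.667 ms.
Queuing delay = 367 ms.

367 ms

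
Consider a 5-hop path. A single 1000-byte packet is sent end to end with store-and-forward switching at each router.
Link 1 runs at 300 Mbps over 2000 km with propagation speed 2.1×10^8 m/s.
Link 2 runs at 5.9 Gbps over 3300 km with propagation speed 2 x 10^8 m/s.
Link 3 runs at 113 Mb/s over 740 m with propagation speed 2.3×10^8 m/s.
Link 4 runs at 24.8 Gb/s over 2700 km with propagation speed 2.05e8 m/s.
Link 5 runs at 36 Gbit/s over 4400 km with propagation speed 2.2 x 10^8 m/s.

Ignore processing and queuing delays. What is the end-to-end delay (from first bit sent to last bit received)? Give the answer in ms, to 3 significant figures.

59.3 ms

L = 1000 × 8 = 8000 bits.
Transmission delays (L/R per hop): 0.0266667, 0.00135593, 0.0707965, 0.000322581, 0.000222222 ms; sum = 0.0993639 ms.
Propagation delays (d/s per hop): 9.52381, 16.5, 0.00321739, 13.1707, 20 ms; sum = 59.1978 ms.
End-to-end = 59.3 ms.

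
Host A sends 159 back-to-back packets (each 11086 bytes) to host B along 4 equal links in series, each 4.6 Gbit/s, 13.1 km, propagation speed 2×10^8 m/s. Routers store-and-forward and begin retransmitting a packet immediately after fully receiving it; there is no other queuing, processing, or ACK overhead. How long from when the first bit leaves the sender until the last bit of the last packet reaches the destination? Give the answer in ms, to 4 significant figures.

3.385 ms

Per-hop transmission t_tx = L/R = 88688/4600000000 = 0.01928 ms.
Per-hop propagation t_prop = 13100/200000000 = 0.0655 ms.
Pipeline fill: first packet needs 4·t_tx to clear all hops; remaining 158 packets each add one t_tx.
Total = (4+159-1)·t_tx + 4·t_prop = 162·0.01928 + 4·0.0655 = 3.385 ms.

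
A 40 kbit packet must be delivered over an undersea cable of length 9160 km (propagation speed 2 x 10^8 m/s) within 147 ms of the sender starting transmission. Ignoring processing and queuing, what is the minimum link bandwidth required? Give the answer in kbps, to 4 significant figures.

395.3 kbps

Propagation delay = 9160000 / 200000000 = 45.8 ms.
Transmission budget = 147 − 45.8 = 101.2 ms.
R ≥ L / t_tx = 40000 bits / 0.1012 s = 395.3 kbps.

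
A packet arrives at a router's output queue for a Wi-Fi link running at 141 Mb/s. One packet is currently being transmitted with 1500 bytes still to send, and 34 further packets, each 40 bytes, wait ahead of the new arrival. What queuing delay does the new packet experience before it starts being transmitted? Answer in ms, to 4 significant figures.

0.1623 ms

Each queued packet: L/R = 320/141000000 = 0.0022695 ms.
34 queued → 0.0771631 ms.
Plus remaining 12000 bits of current packet: 0.0851064 ms.
Queuing delay = 0.1623 ms.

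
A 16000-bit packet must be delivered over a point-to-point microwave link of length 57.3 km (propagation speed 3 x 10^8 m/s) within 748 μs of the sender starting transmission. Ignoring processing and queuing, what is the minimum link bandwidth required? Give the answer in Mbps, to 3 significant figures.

Propagation delay = 57300 / 300000000 = 191 μs.
Transmission budget = 748 − 191 = 557 μs.
R ≥ L / t_tx = 16000 bits / 0.000557 s = 28.7 Mbps.

28.7 Mbps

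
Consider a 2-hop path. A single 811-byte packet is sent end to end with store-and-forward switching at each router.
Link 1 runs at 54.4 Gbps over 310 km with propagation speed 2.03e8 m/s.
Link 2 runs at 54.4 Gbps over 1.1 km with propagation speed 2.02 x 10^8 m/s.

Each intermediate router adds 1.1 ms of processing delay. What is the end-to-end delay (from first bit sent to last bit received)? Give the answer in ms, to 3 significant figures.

L = 811 × 8 = 6488 bits.
Transmission delay per hop = L/R = 6488/54400000000 = 0.000119265 ms; 2 hops → 0.000238529 ms.
Propagation delays (d/s per hop): 1.52709, 0.00544554 ms; sum = 1.53254 ms.
Processing at 1 router(s): 1 × 1.1 ms = 1.1 ms.
End-to-end = 2.63 ms.

2.63 ms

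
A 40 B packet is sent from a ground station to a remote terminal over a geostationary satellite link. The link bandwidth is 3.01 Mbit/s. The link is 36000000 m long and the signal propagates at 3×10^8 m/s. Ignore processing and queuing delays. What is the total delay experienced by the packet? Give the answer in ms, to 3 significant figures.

120 ms

L = 40 × 8 = 320 bits.
Transmission delay = L/R = 320 / 3010000 = 0.106312 ms.
Propagation delay = d/s = 36000000 m / 300000000 m/s = 120 ms.
Total = 120 ms.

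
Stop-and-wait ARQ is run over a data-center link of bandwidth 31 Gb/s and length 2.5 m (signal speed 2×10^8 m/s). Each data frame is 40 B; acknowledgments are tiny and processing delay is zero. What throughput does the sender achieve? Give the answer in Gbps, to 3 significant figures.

t_tx = L/R = 320/31000000000 = 1.03226e-08 s.
t_prop = 2.5/200000000 = 1.25e-08 s; RTT = 2.5e-08 s.
Cycle = t_tx + RTT = 3.53226e-08 s.
Throughput = L / cycle = 320 / 3.53226e-08 = 9.06 Gbps.

9.06 Gbps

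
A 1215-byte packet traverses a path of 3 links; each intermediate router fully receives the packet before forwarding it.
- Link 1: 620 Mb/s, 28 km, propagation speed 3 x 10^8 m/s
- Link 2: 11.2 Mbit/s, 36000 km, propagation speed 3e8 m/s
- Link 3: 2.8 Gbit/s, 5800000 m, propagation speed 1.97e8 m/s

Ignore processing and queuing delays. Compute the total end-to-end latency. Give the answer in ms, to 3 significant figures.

150 ms

L = 1215 × 8 = 9720 bits.
Transmission delays (L/R per hop): 0.0156774, 0.867857, 0.00347143 ms; sum = 0.887006 ms.
Propagation delays (d/s per hop): 0.0933333, 120, 29.4416 ms; sum = 149.535 ms.
End-to-end = 150 ms.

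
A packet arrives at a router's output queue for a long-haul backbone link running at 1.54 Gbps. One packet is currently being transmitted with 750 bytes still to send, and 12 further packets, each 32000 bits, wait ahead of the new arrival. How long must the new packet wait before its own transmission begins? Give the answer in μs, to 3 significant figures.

Each queued packet: L/R = 32000/1540000000 = 20.7792 μs.
12 queued → 249.351 μs.
Plus remaining 6000 bits of current packet: 3.8961 μs.
Queuing delay = 253 μs.

253 μs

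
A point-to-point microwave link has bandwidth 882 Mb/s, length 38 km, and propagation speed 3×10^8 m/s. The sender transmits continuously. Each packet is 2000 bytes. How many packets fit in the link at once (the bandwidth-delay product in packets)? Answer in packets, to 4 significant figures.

6.983 packets

Propagation delay = 38000 / 300000000 = 0.000126667 s.
BDP = R × t_prop = 882000000 × 0.000126667 = 111720 bits.
In packets of 16000 bits: 6.983 packets.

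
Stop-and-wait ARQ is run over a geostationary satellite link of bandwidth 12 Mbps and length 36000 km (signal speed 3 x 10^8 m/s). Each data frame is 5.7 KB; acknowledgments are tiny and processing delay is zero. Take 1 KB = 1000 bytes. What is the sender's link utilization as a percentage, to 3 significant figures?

1.56 %

t_tx = L/R = 45600/12000000 = 0.0038 s.
t_prop = 36000000/300000000 = 0.12 s; RTT = 0.24 s.
Cycle = t_tx + RTT = 0.2438 s.
Utilization = t_tx / cycle = 0.0038/0.2438 = 1.56 %.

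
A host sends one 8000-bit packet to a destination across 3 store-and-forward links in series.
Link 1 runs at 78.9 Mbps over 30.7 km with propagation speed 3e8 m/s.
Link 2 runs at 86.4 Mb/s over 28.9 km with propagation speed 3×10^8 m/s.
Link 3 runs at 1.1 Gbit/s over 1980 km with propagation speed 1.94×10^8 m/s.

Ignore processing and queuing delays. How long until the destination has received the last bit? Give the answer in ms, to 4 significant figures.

Transmission delays (L/R per hop): 0.101394, 0.0925926, 0.00727273 ms; sum = 0.201259 ms.
Propagation delays (d/s per hop): 0.102333, 0.0963333, 10.2062 ms; sum = 10.4049 ms.
End-to-end = 10.61 ms.

10.61 ms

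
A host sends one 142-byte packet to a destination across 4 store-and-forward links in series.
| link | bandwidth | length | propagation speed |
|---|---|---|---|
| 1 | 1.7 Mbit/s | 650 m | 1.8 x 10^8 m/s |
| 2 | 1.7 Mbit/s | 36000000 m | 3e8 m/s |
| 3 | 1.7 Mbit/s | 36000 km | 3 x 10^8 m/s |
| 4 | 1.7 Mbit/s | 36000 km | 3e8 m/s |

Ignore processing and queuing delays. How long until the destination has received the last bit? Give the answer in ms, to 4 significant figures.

362.7 ms

L = 142 × 8 = 1136 bits.
Transmission delay per hop = L/R = 1136/1700000 = 0.668235 ms; 4 hops → 2.67294 ms.
Propagation delays (d/s per hop): 0.00361111, 120, 120, 120 ms; sum = 360.004 ms.
End-to-end = 362.7 ms.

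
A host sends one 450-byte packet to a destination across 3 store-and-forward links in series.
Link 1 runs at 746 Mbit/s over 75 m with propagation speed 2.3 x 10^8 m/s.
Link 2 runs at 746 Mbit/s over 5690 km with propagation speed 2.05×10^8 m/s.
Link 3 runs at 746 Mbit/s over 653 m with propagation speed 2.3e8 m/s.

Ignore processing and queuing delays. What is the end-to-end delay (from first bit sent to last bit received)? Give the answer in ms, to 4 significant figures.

27.77 ms

L = 450 × 8 = 3600 bits.
Transmission delay per hop = L/R = 3600/746000000 = 0.00482574 ms; 3 hops → 0.0144772 ms.
Propagation delays (d/s per hop): 0.000326087, 27.7561, 0.00283913 ms; sum = 27.7593 ms.
End-to-end = 27.77 ms.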